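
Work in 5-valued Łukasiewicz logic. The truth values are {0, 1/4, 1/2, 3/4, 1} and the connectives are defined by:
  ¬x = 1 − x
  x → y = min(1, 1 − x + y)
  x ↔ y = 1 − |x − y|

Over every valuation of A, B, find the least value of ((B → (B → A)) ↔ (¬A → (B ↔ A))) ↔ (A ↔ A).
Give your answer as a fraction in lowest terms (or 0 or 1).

Take A = 0, B = 1/2:
B → A = 1/2 → 0 = 1/2
B → (B → A) = 1/2 → 1/2 = 1
¬A = ¬0 = 1
B ↔ A = 1/2 ↔ 0 = 1/2
¬A → (B ↔ A) = 1 → 1/2 = 1/2
(B → (B → A)) ↔ (¬A → (B ↔ A)) = 1 ↔ 1/2 = 1/2
A ↔ A = 0 ↔ 0 = 1
((B → (B → A)) ↔ (¬A → (B ↔ A))) ↔ (A ↔ A) = 1/2 ↔ 1 = 1/2
No assignment yields a value below 1/2, so this is the minimum.

1/2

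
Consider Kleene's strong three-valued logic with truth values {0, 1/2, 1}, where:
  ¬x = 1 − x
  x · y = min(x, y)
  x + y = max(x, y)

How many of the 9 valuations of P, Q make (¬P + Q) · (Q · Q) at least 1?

3

P = 0, Q = 0 ↦ 0  <
P = 0, Q = 1/2 ↦ 1/2  <
P = 0, Q = 1 ↦ 1  ≥
P = 1/2, Q = 0 ↦ 0  <
P = 1/2, Q = 1/2 ↦ 1/2  <
P = 1/2, Q = 1 ↦ 1  ≥
P = 1, Q = 0 ↦ 0  <
P = 1, Q = 1/2 ↦ 1/2  <
P = 1, Q = 1 ↦ 1  ≥
So 3 of the 9 assignments meet the threshold.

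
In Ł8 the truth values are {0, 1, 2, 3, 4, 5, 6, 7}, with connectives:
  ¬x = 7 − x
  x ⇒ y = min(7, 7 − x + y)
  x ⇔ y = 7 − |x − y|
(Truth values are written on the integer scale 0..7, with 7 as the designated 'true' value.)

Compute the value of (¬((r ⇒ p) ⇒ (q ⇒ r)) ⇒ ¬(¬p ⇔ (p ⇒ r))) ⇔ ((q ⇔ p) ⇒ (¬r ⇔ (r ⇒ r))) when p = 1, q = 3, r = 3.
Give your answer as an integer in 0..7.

r ⇒ p = 3 ⇒ 1 = 5
q ⇒ r = 3 ⇒ 3 = 7
(r ⇒ p) ⇒ (q ⇒ r) = 5 ⇒ 7 = 7
¬((r ⇒ p) ⇒ (q ⇒ r)) = ¬7 = 0
¬p = ¬1 = 6
p ⇒ r = 1 ⇒ 3 = 7
¬p ⇔ (p ⇒ r) = 6 ⇔ 7 = 6
¬(¬p ⇔ (p ⇒ r)) = ¬6 = 1
¬((r ⇒ p) ⇒ (q ⇒ r)) ⇒ ¬(¬p ⇔ (p ⇒ r)) = 0 ⇒ 1 = 7
q ⇔ p = 3 ⇔ 1 = 5
¬r = ¬3 = 4
r ⇒ r = 3 ⇒ 3 = 7
¬r ⇔ (r ⇒ r) = 4 ⇔ 7 = 4
(q ⇔ p) ⇒ (¬r ⇔ (r ⇒ r)) = 5 ⇒ 4 = 6
(¬((r ⇒ p) ⇒ (q ⇒ r)) ⇒ ¬(¬p ⇔ (p ⇒ r))) ⇔ ((q ⇔ p) ⇒ (¬r ⇔ (r ⇒ r))) = 7 ⇔ 6 = 6

6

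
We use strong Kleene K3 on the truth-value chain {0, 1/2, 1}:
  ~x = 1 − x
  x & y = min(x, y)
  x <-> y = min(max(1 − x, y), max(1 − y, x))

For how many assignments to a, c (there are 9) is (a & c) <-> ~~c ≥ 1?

a = 0, c = 0 ↦ 1  ≥
a = 0, c = 1/2 ↦ 1/2  <
a = 0, c = 1 ↦ 0  <
a = 1/2, c = 0 ↦ 1  ≥
a = 1/2, c = 1/2 ↦ 1/2  <
a = 1/2, c = 1 ↦ 1/2  <
a = 1, c = 0 ↦ 1  ≥
a = 1, c = 1/2 ↦ 1/2  <
a = 1, c = 1 ↦ 1  ≥
So 4 of the 9 assignments meet the threshold.

4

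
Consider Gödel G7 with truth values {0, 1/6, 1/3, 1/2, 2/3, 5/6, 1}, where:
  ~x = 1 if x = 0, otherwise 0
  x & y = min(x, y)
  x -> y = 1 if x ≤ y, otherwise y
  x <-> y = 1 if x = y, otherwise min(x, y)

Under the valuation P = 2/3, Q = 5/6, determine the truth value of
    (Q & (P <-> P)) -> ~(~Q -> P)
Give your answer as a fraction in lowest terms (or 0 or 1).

P <-> P = 2/3 <-> 2/3 = 1
Q & (P <-> P) = 5/6 & 1 = 5/6
~Q = ~5/6 = 0
~Q -> P = 0 -> 2/3 = 1
~(~Q -> P) = ~1 = 0
(Q & (P <-> P)) -> ~(~Q -> P) = 5/6 -> 0 = 0

0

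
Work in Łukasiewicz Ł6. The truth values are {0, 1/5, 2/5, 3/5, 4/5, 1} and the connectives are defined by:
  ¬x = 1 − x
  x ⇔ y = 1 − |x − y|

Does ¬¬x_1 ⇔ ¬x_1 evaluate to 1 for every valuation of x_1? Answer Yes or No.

No

Counterexample: take x_1 = 0.
¬x_1 = ¬0 = 1
¬¬x_1 = ¬1 = 0
¬x_1 = ¬0 = 1
¬¬x_1 ⇔ ¬x_1 = 0 ⇔ 1 = 0
This gives 0 ≠ 1.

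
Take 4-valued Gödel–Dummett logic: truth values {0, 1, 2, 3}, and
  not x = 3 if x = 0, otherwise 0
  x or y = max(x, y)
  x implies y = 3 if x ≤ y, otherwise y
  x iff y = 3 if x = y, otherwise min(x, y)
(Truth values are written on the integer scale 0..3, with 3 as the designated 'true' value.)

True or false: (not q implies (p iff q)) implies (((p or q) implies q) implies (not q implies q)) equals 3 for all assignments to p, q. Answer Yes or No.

Counterexample: take p = 0, q = 0.
not q = not 0 = 3
p iff q = 0 iff 0 = 3
not q implies (p iff q) = 3 implies 3 = 3
p or q = 0 or 0 = 0
(p or q) implies q = 0 implies 0 = 3
not q = not 0 = 3
not q implies q = 3 implies 0 = 0
((p or q) implies q) implies (not q implies q) = 3 implies 0 = 0
(not q implies (p iff q)) implies (((p or q) implies q) implies (not q implies q)) = 3 implies 0 = 0
This gives 0 ≠ 3.

No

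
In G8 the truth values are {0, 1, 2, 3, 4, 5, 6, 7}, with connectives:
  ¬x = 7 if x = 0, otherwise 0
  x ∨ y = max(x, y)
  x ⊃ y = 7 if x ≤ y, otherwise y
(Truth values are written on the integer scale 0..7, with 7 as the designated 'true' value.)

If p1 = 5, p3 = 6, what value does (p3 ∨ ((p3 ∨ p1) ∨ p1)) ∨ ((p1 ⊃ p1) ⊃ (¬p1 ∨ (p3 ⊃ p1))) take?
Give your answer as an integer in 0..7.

p3 ∨ p1 = 6 ∨ 5 = 6
(p3 ∨ p1) ∨ p1 = 6 ∨ 5 = 6
p3 ∨ ((p3 ∨ p1) ∨ p1) = 6 ∨ 6 = 6
p1 ⊃ p1 = 5 ⊃ 5 = 7
¬p1 = ¬5 = 0
p3 ⊃ p1 = 6 ⊃ 5 = 5
¬p1 ∨ (p3 ⊃ p1) = 0 ∨ 5 = 5
(p1 ⊃ p1) ⊃ (¬p1 ∨ (p3 ⊃ p1)) = 7 ⊃ 5 = 5
(p3 ∨ ((p3 ∨ p1) ∨ p1)) ∨ ((p1 ⊃ p1) ⊃ (¬p1 ∨ (p3 ⊃ p1))) = 6 ∨ 5 = 6

6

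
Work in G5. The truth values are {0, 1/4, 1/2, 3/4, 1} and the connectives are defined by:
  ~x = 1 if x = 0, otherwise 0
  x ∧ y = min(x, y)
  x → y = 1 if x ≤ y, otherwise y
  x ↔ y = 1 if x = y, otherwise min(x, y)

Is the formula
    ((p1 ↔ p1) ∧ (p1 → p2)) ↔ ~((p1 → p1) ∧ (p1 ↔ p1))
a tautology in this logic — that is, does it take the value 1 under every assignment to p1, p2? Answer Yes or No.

No

Counterexample: take p1 = 0, p2 = 0.
p1 ↔ p1 = 0 ↔ 0 = 1
p1 → p2 = 0 → 0 = 1
(p1 ↔ p1) ∧ (p1 → p2) = 1 ∧ 1 = 1
p1 → p1 = 0 → 0 = 1
p1 ↔ p1 = 0 ↔ 0 = 1
(p1 → p1) ∧ (p1 ↔ p1) = 1 ∧ 1 = 1
~((p1 → p1) ∧ (p1 ↔ p1)) = ~1 = 0
((p1 ↔ p1) ∧ (p1 → p2)) ↔ ~((p1 → p1) ∧ (p1 ↔ p1)) = 1 ↔ 0 = 0
This gives 0 ≠ 1.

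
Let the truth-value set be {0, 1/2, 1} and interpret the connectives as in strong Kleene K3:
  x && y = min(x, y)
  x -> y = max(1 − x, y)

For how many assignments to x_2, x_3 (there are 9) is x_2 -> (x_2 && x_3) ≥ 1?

x_2 = 0, x_3 = 0 ↦ 1  ≥
x_2 = 0, x_3 = 1/2 ↦ 1  ≥
x_2 = 0, x_3 = 1 ↦ 1  ≥
x_2 = 1/2, x_3 = 0 ↦ 1/2  <
x_2 = 1/2, x_3 = 1/2 ↦ 1/2  <
x_2 = 1/2, x_3 = 1 ↦ 1/2  <
x_2 = 1, x_3 = 0 ↦ 0  <
x_2 = 1, x_3 = 1/2 ↦ 1/2  <
x_2 = 1, x_3 = 1 ↦ 1  ≥
So 4 of the 9 assignments meet the threshold.

4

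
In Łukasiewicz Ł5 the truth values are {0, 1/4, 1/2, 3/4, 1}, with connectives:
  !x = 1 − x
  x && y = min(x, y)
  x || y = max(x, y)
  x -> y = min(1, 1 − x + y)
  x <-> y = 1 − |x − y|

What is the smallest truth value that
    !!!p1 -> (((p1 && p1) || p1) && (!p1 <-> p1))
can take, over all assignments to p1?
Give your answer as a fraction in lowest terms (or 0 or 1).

Take p1 = 0:
!p1 = !0 = 1
!!p1 = !1 = 0
!!!p1 = !0 = 1
p1 && p1 = 0 && 0 = 0
(p1 && p1) || p1 = 0 || 0 = 0
!p1 = !0 = 1
!p1 <-> p1 = 1 <-> 0 = 0
((p1 && p1) || p1) && (!p1 <-> p1) = 0 && 0 = 0
!!!p1 -> (((p1 && p1) || p1) && (!p1 <-> p1)) = 1 -> 0 = 0
No assignment yields a value below 0, so this is the minimum.

0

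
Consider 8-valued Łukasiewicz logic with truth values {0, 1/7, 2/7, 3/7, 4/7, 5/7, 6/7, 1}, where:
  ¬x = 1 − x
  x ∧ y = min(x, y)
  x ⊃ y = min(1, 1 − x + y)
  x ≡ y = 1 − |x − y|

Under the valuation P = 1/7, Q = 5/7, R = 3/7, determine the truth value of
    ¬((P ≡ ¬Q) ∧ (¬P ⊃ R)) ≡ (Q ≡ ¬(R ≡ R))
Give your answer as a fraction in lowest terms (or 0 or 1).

6/7

¬Q = ¬5/7 = 2/7
P ≡ ¬Q = 1/7 ≡ 2/7 = 6/7
¬P = ¬1/7 = 6/7
¬P ⊃ R = 6/7 ⊃ 3/7 = 4/7
(P ≡ ¬Q) ∧ (¬P ⊃ R) = 6/7 ∧ 4/7 = 4/7
¬((P ≡ ¬Q) ∧ (¬P ⊃ R)) = ¬4/7 = 3/7
R ≡ R = 3/7 ≡ 3/7 = 1
¬(R ≡ R) = ¬1 = 0
Q ≡ ¬(R ≡ R) = 5/7 ≡ 0 = 2/7
¬((P ≡ ¬Q) ∧ (¬P ⊃ R)) ≡ (Q ≡ ¬(R ≡ R)) = 3/7 ≡ 2/7 = 6/7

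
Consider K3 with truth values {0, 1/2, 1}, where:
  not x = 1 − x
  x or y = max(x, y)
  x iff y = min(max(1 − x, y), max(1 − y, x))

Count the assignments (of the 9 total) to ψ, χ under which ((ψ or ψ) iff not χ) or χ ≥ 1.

ψ = 0, χ = 0 ↦ 0  <
ψ = 0, χ = 1/2 ↦ 1/2  <
ψ = 0, χ = 1 ↦ 1  ≥
ψ = 1/2, χ = 0 ↦ 1/2  <
ψ = 1/2, χ = 1/2 ↦ 1/2  <
ψ = 1/2, χ = 1 ↦ 1  ≥
ψ = 1, χ = 0 ↦ 1  ≥
ψ = 1, χ = 1/2 ↦ 1/2  <
ψ = 1, χ = 1 ↦ 1  ≥
So 4 of the 9 assignments meet the threshold.

4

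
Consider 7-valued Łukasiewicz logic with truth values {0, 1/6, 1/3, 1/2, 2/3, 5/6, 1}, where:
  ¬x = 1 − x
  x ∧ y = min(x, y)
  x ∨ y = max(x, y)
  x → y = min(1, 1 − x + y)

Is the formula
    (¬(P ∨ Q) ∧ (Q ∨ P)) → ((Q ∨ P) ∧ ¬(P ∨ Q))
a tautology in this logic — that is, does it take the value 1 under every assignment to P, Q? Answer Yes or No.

At P = 1, Q = 2/3, for instance:
P ∨ Q = 1 ∨ 2/3 = 1
¬(P ∨ Q) = ¬1 = 0
Q ∨ P = 2/3 ∨ 1 = 1
¬(P ∨ Q) ∧ (Q ∨ P) = 0 ∧ 1 = 0
(Q ∨ P) ∧ ¬(P ∨ Q) = 1 ∧ 0 = 0
(¬(P ∨ Q) ∧ (Q ∨ P)) → ((Q ∨ P) ∧ ¬(P ∨ Q)) = 0 → 0 = 1
and checking the remaining 48 assignments likewise gives ≥ 1 in every case.

Yes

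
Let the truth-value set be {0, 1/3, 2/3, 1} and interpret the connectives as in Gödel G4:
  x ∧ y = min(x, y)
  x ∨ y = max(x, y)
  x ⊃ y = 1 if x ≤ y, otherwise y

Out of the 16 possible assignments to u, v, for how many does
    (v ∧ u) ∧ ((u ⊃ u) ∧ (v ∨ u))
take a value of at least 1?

1

u = 0, v = 0 ↦ 0  <
u = 0, v = 1/3 ↦ 0  <
u = 0, v = 2/3 ↦ 0  <
u = 0, v = 1 ↦ 0  <
u = 1/3, v = 0 ↦ 0  <
u = 1/3, v = 1/3 ↦ 1/3  <
u = 1/3, v = 2/3 ↦ 1/3  <
u = 1/3, v = 1 ↦ 1/3  <
u = 2/3, v = 0 ↦ 0  <
u = 2/3, v = 1/3 ↦ 1/3  <
u = 2/3, v = 2/3 ↦ 2/3  <
u = 2/3, v = 1 ↦ 2/3  <
u = 1, v = 0 ↦ 0  <
u = 1, v = 1/3 ↦ 1/3  <
u = 1, v = 2/3 ↦ 2/3  <
u = 1, v = 1 ↦ 1  ≥
So 1 of the 16 assignments meets the threshold.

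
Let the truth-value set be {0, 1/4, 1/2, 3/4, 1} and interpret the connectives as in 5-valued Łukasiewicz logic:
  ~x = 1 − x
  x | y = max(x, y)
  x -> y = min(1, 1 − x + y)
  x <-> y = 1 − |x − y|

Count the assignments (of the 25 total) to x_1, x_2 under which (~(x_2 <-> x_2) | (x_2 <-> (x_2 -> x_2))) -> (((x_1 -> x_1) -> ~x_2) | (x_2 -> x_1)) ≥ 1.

19

value 1: 19 assignments (counts)
value 3/4: 2 assignments
value 1/2: 2 assignments
value 1/4: 1 assignment
value 0: 1 assignment
So 19 of the 25 assignments meet the threshold.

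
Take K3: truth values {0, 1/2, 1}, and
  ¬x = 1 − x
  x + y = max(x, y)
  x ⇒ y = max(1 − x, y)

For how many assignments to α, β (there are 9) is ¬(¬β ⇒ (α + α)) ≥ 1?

1

α = 0, β = 0 ↦ 1  ≥
α = 0, β = 1/2 ↦ 1/2  <
α = 0, β = 1 ↦ 0  <
α = 1/2, β = 0 ↦ 1/2  <
α = 1/2, β = 1/2 ↦ 1/2  <
α = 1/2, β = 1 ↦ 0  <
α = 1, β = 0 ↦ 0  <
α = 1, β = 1/2 ↦ 0  <
α = 1, β = 1 ↦ 0  <
So 1 of the 9 assignments meets the threshold.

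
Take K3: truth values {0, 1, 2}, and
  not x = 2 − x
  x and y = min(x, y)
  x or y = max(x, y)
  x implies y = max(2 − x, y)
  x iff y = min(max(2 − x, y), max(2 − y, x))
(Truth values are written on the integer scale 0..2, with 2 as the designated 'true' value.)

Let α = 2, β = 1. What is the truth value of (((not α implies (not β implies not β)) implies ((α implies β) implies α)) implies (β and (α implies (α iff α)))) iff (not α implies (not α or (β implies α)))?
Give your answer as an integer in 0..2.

1

not α = not 2 = 0
not β = not 1 = 1
not β = not 1 = 1
not β implies not β = 1 implies 1 = 1
not α implies (not β implies not β) = 0 implies 1 = 2
α implies β = 2 implies 1 = 1
(α implies β) implies α = 1 implies 2 = 2
(not α implies (not β implies not β)) implies ((α implies β) implies α) = 2 implies 2 = 2
α iff α = 2 iff 2 = 2
α implies (α iff α) = 2 implies 2 = 2
β and (α implies (α iff α)) = 1 and 2 = 1
((not α implies (not β implies not β)) implies ((α implies β) implies α)) implies (β and (α implies (α iff α))) = 2 implies 1 = 1
not α = not 2 = 0
not α = not 2 = 0
β implies α = 1 implies 2 = 2
not α or (β implies α) = 0 or 2 = 2
not α implies (not α or (β implies α)) = 0 implies 2 = 2
(((not α implies (not β implies not β)) implies ((α implies β) implies α)) implies (β and (α implies (α iff α)))) iff (not α implies (not α or (β implies α))) = 1 iff 2 = 1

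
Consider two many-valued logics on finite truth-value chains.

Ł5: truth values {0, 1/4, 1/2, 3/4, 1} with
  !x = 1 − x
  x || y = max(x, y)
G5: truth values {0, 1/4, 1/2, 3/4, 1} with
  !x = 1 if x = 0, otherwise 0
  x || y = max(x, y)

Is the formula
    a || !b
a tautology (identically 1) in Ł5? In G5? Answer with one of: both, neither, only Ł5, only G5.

In Ł5: at a = 0, b = 1/4 the value is 3/4 — not a tautology.
In G5: at a = 0, b = 1/4 the value is 0 — not a tautology.

neither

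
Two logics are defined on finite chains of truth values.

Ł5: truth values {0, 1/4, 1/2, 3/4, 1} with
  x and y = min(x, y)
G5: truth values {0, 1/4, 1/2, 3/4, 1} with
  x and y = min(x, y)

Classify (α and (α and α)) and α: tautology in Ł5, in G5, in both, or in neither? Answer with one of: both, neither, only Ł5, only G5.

neither

In Ł5: at α = 0 the value is 0 — not a tautology.
In G5: at α = 0 the value is 0 — not a tautology.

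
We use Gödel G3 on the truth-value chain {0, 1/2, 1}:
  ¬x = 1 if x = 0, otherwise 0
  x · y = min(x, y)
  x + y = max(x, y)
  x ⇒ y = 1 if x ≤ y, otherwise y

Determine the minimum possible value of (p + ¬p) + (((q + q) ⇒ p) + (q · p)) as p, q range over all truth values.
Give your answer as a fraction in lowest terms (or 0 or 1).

1/2

Take p = 1/2, q = 1:
¬p = ¬1/2 = 0
p + ¬p = 1/2 + 0 = 1/2
q + q = 1 + 1 = 1
(q + q) ⇒ p = 1 ⇒ 1/2 = 1/2
q · p = 1 · 1/2 = 1/2
((q + q) ⇒ p) + (q · p) = 1/2 + 1/2 = 1/2
(p + ¬p) + (((q + q) ⇒ p) + (q · p)) = 1/2 + 1/2 = 1/2
No assignment yields a value below 1/2, so this is the minimum.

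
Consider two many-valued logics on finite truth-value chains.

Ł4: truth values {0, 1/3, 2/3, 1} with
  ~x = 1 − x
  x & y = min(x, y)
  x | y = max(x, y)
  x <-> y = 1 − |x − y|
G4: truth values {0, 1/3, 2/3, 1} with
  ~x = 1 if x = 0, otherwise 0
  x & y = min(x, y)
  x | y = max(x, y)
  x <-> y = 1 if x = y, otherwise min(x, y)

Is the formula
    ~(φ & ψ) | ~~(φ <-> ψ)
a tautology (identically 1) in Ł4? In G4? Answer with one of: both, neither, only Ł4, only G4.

only G4

In Ł4: at φ = 1/3, ψ = 2/3 the value is 2/3 — not a tautology.
In G4: every assignment gives 1 — tautology.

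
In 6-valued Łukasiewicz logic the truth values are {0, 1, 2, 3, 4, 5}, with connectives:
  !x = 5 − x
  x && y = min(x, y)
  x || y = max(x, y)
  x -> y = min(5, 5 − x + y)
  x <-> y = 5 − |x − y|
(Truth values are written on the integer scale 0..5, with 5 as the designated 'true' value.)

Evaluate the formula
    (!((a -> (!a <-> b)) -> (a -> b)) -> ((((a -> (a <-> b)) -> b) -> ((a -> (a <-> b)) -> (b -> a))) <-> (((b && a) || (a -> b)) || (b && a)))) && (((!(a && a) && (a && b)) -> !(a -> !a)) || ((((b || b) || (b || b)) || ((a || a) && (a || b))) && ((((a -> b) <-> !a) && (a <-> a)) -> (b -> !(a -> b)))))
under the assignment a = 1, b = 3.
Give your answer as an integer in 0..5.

4

!a = !1 = 4
!a <-> b = 4 <-> 3 = 4
a -> (!a <-> b) = 1 -> 4 = 5
a -> b = 1 -> 3 = 5
(a -> (!a <-> b)) -> (a -> b) = 5 -> 5 = 5
!((a -> (!a <-> b)) -> (a -> b)) = !5 = 0
a <-> b = 1 <-> 3 = 3
a -> (a <-> b) = 1 -> 3 = 5
(a -> (a <-> b)) -> b = 5 -> 3 = 3
a <-> b = 1 <-> 3 = 3
a -> (a <-> b) = 1 -> 3 = 5
b -> a = 3 -> 1 = 3
(a -> (a <-> b)) -> (b -> a) = 5 -> 3 = 3
((a -> (a <-> b)) -> b) -> ((a -> (a <-> b)) -> (b -> a)) = 3 -> 3 = 5
b && a = 3 && 1 = 1
a -> b = 1 -> 3 = 5
(b && a) || (a -> b) = 1 || 5 = 5
b && a = 3 && 1 = 1
((b && a) || (a -> b)) || (b && a) = 5 || 1 = 5
(((a -> (a <-> b)) -> b) -> ((a -> (a <-> b)) -> (b -> a))) <-> (((b && a) || (a -> b)) || (b && a)) = 5 <-> 5 = 5
!((a -> (!a <-> b)) -> (a -> b)) -> ((((a -> (a <-> b)) -> b) -> ((a -> (a <-> b)) -> (b -> a))) <-> (((b && a) || (a -> b)) || (b && a))) = 0 -> 5 = 5
a && a = 1 && 1 = 1
!(a && a) = !1 = 4
a && b = 1 && 3 = 1
!(a && a) && (a && b) = 4 && 1 = 1
!a = !1 = 4
a -> !a = 1 -> 4 = 5
!(a -> !a) = !5 = 0
(!(a && a) && (a && b)) -> !(a -> !a) = 1 -> 0 = 4
b || b = 3 || 3 = 3
b || b = 3 || 3 = 3
(b || b) || (b || b) = 3 || 3 = 3
a || a = 1 || 1 = 1
a || b = 1 || 3 = 3
(a || a) && (a || b) = 1 && 3 = 1
((b || b) || (b || b)) || ((a || a) && (a || b)) = 3 || 1 = 3
a -> b = 1 -> 3 = 5
!a = !1 = 4
(a -> b) <-> !a = 5 <-> 4 = 4
a <-> a = 1 <-> 1 = 5
((a -> b) <-> !a) && (a <-> a) = 4 && 5 = 4
a -> b = 1 -> 3 = 5
!(a -> b) = !5 = 0
b -> !(a -> b) = 3 -> 0 = 2
(((a -> b) <-> !a) && (a <-> a)) -> (b -> !(a -> b)) = 4 -> 2 = 3
(((b || b) || (b || b)) || ((a || a) && (a || b))) && ((((a -> b) <-> !a) && (a <-> a)) -> (b -> !(a -> b))) = 3 && 3 = 3
((!(a && a) && (a && b)) -> !(a -> !a)) || ((((b || b) || (b || b)) || ((a || a) && (a || b))) && ((((a -> b) <-> !a) && (a <-> a)) -> (b -> !(a -> b)))) = 4 || 3 = 4
(!((a -> (!a <-> b)) -> (a -> b)) -> ((((a -> (a <-> b)) -> b) -> ((a -> (a <-> b)) -> (b -> a))) <-> (((b && a) || (a -> b)) || (b && a)))) && (((!(a && a) && (a && b)) -> !(a -> !a)) || ((((b || b) || (b || b)) || ((a || a) && (a || b))) && ((((a -> b) <-> !a) && (a <-> a)) -> (b -> !(a -> b))))) = 5 && 4 = 4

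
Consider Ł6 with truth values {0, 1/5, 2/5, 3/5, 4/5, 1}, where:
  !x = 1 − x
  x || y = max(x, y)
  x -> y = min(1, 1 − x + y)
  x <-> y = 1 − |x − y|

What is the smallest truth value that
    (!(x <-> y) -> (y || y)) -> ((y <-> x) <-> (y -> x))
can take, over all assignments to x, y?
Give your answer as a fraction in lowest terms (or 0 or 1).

Take x = 4/5, y = 2/5:
x <-> y = 4/5 <-> 2/5 = 3/5
!(x <-> y) = !3/5 = 2/5
y || y = 2/5 || 2/5 = 2/5
!(x <-> y) -> (y || y) = 2/5 -> 2/5 = 1
y <-> x = 2/5 <-> 4/5 = 3/5
y -> x = 2/5 -> 4/5 = 1
(y <-> x) <-> (y -> x) = 3/5 <-> 1 = 3/5
(!(x <-> y) -> (y || y)) -> ((y <-> x) <-> (y -> x)) = 1 -> 3/5 = 3/5
No assignment yields a value below 3/5, so this is the minimum.

3/5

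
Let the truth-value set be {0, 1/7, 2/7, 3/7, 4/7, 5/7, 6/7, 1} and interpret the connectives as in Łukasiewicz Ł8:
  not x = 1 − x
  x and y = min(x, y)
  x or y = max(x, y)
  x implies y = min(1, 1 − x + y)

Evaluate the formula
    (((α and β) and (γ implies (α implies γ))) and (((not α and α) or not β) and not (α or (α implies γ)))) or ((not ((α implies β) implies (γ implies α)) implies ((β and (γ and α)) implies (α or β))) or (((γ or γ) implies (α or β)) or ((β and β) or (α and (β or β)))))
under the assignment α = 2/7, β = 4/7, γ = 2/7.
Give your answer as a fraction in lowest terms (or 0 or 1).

1

α and β = 2/7 and 4/7 = 2/7
α implies γ = 2/7 implies 2/7 = 1
γ implies (α implies γ) = 2/7 implies 1 = 1
(α and β) and (γ implies (α implies γ)) = 2/7 and 1 = 2/7
not α = not 2/7 = 5/7
not α and α = 5/7 and 2/7 = 2/7
not β = not 4/7 = 3/7
(not α and α) or not β = 2/7 or 3/7 = 3/7
α implies γ = 2/7 implies 2/7 = 1
α or (α implies γ) = 2/7 or 1 = 1
not (α or (α implies γ)) = not 1 = 0
((not α and α) or not β) and not (α or (α implies γ)) = 3/7 and 0 = 0
((α and β) and (γ implies (α implies γ))) and (((not α and α) or not β) and not (α or (α implies γ))) = 2/7 and 0 = 0
α implies β = 2/7 implies 4/7 = 1
γ implies α = 2/7 implies 2/7 = 1
(α implies β) implies (γ implies α) = 1 implies 1 = 1
not ((α implies β) implies (γ implies α)) = not 1 = 0
γ and α = 2/7 and 2/7 = 2/7
β and (γ and α) = 4/7 and 2/7 = 2/7
α or β = 2/7 or 4/7 = 4/7
(β and (γ and α)) implies (α or β) = 2/7 implies 4/7 = 1
not ((α implies β) implies (γ implies α)) implies ((β and (γ and α)) implies (α or β)) = 0 implies 1 = 1
γ or γ = 2/7 or 2/7 = 2/7
α or β = 2/7 or 4/7 = 4/7
(γ or γ) implies (α or β) = 2/7 implies 4/7 = 1
β and β = 4/7 and 4/7 = 4/7
β or β = 4/7 or 4/7 = 4/7
α and (β or β) = 2/7 and 4/7 = 2/7
(β and β) or (α and (β or β)) = 4/7 or 2/7 = 4/7
((γ or γ) implies (α or β)) or ((β and β) or (α and (β or β))) = 1 or 4/7 = 1
(not ((α implies β) implies (γ implies α)) implies ((β and (γ and α)) implies (α or β))) or (((γ or γ) implies (α or β)) or ((β and β) or (α and (β or β)))) = 1 or 1 = 1
(((α and β) and (γ implies (α implies γ))) and (((not α and α) or not β) and not (α or (α implies γ)))) or ((not ((α implies β) implies (γ implies α)) implies ((β and (γ and α)) implies (α or β))) or (((γ or γ) implies (α or β)) or ((β and β) or (α and (β or β))))) = 0 or 1 = 1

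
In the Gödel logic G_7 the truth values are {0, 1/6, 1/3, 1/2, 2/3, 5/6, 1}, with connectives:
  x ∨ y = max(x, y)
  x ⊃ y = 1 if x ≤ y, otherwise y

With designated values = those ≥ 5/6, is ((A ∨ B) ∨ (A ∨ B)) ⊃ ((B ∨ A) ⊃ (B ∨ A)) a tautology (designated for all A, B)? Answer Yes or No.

Yes

At A = 1/6, B = 1/3, for instance:
A ∨ B = 1/6 ∨ 1/3 = 1/3
A ∨ B = 1/6 ∨ 1/3 = 1/3
(A ∨ B) ∨ (A ∨ B) = 1/3 ∨ 1/3 = 1/3
B ∨ A = 1/3 ∨ 1/6 = 1/3
B ∨ A = 1/3 ∨ 1/6 = 1/3
(B ∨ A) ⊃ (B ∨ A) = 1/3 ⊃ 1/3 = 1
((A ∨ B) ∨ (A ∨ B)) ⊃ ((B ∨ A) ⊃ (B ∨ A)) = 1/3 ⊃ 1 = 1
and checking the remaining 48 assignments likewise gives ≥ 5/6 in every case.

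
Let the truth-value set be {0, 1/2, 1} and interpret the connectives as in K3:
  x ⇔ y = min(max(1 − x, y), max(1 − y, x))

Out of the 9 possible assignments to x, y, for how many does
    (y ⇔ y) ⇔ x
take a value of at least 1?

2

x = 0, y = 0 ↦ 0  <
x = 0, y = 1/2 ↦ 1/2  <
x = 0, y = 1 ↦ 0  <
x = 1/2, y = 0 ↦ 1/2  <
x = 1/2, y = 1/2 ↦ 1/2  <
x = 1/2, y = 1 ↦ 1/2  <
x = 1, y = 0 ↦ 1  ≥
x = 1, y = 1/2 ↦ 1/2  <
x = 1, y = 1 ↦ 1  ≥
So 2 of the 9 assignments meet the threshold.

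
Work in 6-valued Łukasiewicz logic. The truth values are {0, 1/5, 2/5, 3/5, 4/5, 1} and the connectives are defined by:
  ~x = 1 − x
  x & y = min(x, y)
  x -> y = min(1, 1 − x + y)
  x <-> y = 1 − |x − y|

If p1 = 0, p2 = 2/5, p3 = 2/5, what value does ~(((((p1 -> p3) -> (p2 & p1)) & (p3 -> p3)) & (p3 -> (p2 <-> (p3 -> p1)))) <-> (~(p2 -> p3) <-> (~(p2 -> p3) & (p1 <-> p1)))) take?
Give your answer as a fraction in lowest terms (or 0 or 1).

p1 -> p3 = 0 -> 2/5 = 1
p2 & p1 = 2/5 & 0 = 0
(p1 -> p3) -> (p2 & p1) = 1 -> 0 = 0
p3 -> p3 = 2/5 -> 2/5 = 1
((p1 -> p3) -> (p2 & p1)) & (p3 -> p3) = 0 & 1 = 0
p3 -> p1 = 2/5 -> 0 = 3/5
p2 <-> (p3 -> p1) = 2/5 <-> 3/5 = 4/5
p3 -> (p2 <-> (p3 -> p1)) = 2/5 -> 4/5 = 1
(((p1 -> p3) -> (p2 & p1)) & (p3 -> p3)) & (p3 -> (p2 <-> (p3 -> p1))) = 0 & 1 = 0
p2 -> p3 = 2/5 -> 2/5 = 1
~(p2 -> p3) = ~1 = 0
p2 -> p3 = 2/5 -> 2/5 = 1
~(p2 -> p3) = ~1 = 0
p1 <-> p1 = 0 <-> 0 = 1
~(p2 -> p3) & (p1 <-> p1) = 0 & 1 = 0
~(p2 -> p3) <-> (~(p2 -> p3) & (p1 <-> p1)) = 0 <-> 0 = 1
((((p1 -> p3) -> (p2 & p1)) & (p3 -> p3)) & (p3 -> (p2 <-> (p3 -> p1)))) <-> (~(p2 -> p3) <-> (~(p2 -> p3) & (p1 <-> p1))) = 0 <-> 1 = 0
~(((((p1 -> p3) -> (p2 & p1)) & (p3 -> p3)) & (p3 -> (p2 <-> (p3 -> p1)))) <-> (~(p2 -> p3) <-> (~(p2 -> p3) & (p1 <-> p1)))) = ~0 = 1

1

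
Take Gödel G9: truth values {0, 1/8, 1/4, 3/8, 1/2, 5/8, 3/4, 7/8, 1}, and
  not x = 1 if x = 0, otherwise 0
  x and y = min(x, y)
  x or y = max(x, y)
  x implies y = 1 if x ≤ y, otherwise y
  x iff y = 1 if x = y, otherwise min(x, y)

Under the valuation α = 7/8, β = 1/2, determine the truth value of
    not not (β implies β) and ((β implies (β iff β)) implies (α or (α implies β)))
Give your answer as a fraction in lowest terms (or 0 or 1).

β implies β = 1/2 implies 1/2 = 1
not (β implies β) = not 1 = 0
not not (β implies β) = not 0 = 1
β iff β = 1/2 iff 1/2 = 1
β implies (β iff β) = 1/2 implies 1 = 1
α implies β = 7/8 implies 1/2 = 1/2
α or (α implies β) = 7/8 or 1/2 = 7/8
(β implies (β iff β)) implies (α or (α implies β)) = 1 implies 7/8 = 7/8
not not (β implies β) and ((β implies (β iff β)) implies (α or (α implies β))) = 1 and 7/8 = 7/8

7/8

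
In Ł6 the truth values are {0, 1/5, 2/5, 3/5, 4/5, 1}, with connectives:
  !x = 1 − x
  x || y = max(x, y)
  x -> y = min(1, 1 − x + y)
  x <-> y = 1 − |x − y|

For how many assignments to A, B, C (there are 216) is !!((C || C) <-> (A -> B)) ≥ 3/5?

129

value 1: 36 assignments (counts)
value 4/5: 50 assignments (counts)
value 3/5: 43 assignments (counts)
value 2/5: 36 assignments
value 1/5: 29 assignments
value 0: 22 assignments
So 129 of the 216 assignments meet the threshold.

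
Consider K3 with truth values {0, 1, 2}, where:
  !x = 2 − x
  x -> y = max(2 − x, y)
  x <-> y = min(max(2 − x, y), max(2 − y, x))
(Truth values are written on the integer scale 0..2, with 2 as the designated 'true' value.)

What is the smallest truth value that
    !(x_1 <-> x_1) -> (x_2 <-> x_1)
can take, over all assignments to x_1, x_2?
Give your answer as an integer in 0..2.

Take x_1 = 1, x_2 = 0:
x_1 <-> x_1 = 1 <-> 1 = 1
!(x_1 <-> x_1) = !1 = 1
x_2 <-> x_1 = 0 <-> 1 = 1
!(x_1 <-> x_1) -> (x_2 <-> x_1) = 1 -> 1 = 1
No assignment yields a value below 1, so this is the minimum.

1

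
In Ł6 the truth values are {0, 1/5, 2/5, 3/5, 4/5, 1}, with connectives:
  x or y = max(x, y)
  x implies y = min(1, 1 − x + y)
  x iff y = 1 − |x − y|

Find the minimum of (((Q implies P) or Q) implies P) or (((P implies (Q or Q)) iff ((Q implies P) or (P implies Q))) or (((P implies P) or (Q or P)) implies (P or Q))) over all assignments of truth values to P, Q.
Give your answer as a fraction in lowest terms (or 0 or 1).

3/5

Take P = 2/5, Q = 0:
Q implies P = 0 implies 2/5 = 1
(Q implies P) or Q = 1 or 0 = 1
((Q implies P) or Q) implies P = 1 implies 2/5 = 2/5
Q or Q = 0 or 0 = 0
P implies (Q or Q) = 2/5 implies 0 = 3/5
Q implies P = 0 implies 2/5 = 1
P implies Q = 2/5 implies 0 = 3/5
(Q implies P) or (P implies Q) = 1 or 3/5 = 1
(P implies (Q or Q)) iff ((Q implies P) or (P implies Q)) = 3/5 iff 1 = 3/5
P implies P = 2/5 implies 2/5 = 1
Q or P = 0 or 2/5 = 2/5
(P implies P) or (Q or P) = 1 or 2/5 = 1
P or Q = 2/5 or 0 = 2/5
((P implies P) or (Q or P)) implies (P or Q) = 1 implies 2/5 = 2/5
((P implies (Q or Q)) iff ((Q implies P) or (P implies Q))) or (((P implies P) or (Q or P)) implies (P or Q)) = 3/5 or 2/5 = 3/5
(((Q implies P) or Q) implies P) or (((P implies (Q or Q)) iff ((Q implies P) or (P implies Q))) or (((P implies P) or (Q or P)) implies (P or Q))) = 2/5 or 3/5 = 3/5
No assignment yields a value below 3/5, so this is the minimum.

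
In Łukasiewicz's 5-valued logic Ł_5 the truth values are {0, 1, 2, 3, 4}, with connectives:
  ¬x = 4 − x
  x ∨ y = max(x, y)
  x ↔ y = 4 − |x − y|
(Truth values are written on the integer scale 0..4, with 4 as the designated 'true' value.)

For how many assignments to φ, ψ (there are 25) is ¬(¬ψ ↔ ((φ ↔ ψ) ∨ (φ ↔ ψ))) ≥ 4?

value 4: 2 assignments (counts)
value 3: 3 assignments
value 2: 6 assignments
value 1: 7 assignments
value 0: 7 assignments
So 2 of the 25 assignments meet the threshold.

2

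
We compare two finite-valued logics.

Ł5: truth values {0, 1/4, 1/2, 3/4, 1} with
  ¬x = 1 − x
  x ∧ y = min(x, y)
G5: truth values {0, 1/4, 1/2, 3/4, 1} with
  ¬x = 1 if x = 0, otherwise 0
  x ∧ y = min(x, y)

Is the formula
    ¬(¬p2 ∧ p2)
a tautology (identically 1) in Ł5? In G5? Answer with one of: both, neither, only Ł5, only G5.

only G5

In Ł5: at p2 = 1/4 the value is 3/4 — not a tautology.
In G5: every assignment gives 1 — tautology.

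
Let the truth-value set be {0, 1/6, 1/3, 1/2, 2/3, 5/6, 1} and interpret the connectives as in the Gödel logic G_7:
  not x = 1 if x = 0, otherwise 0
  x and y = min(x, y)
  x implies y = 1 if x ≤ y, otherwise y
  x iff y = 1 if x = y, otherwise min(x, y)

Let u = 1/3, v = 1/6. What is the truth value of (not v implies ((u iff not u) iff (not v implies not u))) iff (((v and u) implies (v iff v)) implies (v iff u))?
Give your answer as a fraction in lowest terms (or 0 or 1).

1/6

not v = not 1/6 = 0
not u = not 1/3 = 0
u iff not u = 1/3 iff 0 = 0
not v = not 1/6 = 0
not u = not 1/3 = 0
not v implies not u = 0 implies 0 = 1
(u iff not u) iff (not v implies not u) = 0 iff 1 = 0
not v implies ((u iff not u) iff (not v implies not u)) = 0 implies 0 = 1
v and u = 1/6 and 1/3 = 1/6
v iff v = 1/6 iff 1/6 = 1
(v and u) implies (v iff v) = 1/6 implies 1 = 1
v iff u = 1/6 iff 1/3 = 1/6
((v and u) implies (v iff v)) implies (v iff u) = 1 implies 1/6 = 1/6
(not v implies ((u iff not u) iff (not v implies not u))) iff (((v and u) implies (v iff v)) implies (v iff u)) = 1 iff 1/6 = 1/6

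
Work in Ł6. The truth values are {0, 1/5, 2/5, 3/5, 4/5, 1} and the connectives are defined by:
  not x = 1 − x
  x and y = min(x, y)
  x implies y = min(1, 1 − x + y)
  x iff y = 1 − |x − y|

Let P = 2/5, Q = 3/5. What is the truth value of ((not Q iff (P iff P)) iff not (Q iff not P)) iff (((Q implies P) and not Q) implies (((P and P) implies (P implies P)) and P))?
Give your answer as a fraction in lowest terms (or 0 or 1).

3/5

not Q = not 3/5 = 2/5
P iff P = 2/5 iff 2/5 = 1
not Q iff (P iff P) = 2/5 iff 1 = 2/5
not P = not 2/5 = 3/5
Q iff not P = 3/5 iff 3/5 = 1
not (Q iff not P) = not 1 = 0
(not Q iff (P iff P)) iff not (Q iff not P) = 2/5 iff 0 = 3/5
Q implies P = 3/5 implies 2/5 = 4/5
not Q = not 3/5 = 2/5
(Q implies P) and not Q = 4/5 and 2/5 = 2/5
P and P = 2/5 and 2/5 = 2/5
P implies P = 2/5 implies 2/5 = 1
(P and P) implies (P implies P) = 2/5 implies 1 = 1
((P and P) implies (P implies P)) and P = 1 and 2/5 = 2/5
((Q implies P) and not Q) implies (((P and P) implies (P implies P)) and P) = 2/5 implies 2/5 = 1
((not Q iff (P iff P)) iff not (Q iff not P)) iff (((Q implies P) and not Q) implies (((P and P) implies (P implies P)) and P)) = 3/5 iff 1 = 3/5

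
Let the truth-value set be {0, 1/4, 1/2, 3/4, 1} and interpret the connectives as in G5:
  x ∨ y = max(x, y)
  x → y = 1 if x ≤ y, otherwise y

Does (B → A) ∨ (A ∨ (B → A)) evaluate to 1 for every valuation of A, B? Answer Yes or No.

Counterexample: take A = 0, B = 1/4.
B → A = 1/4 → 0 = 0
B → A = 1/4 → 0 = 0
A ∨ (B → A) = 0 ∨ 0 = 0
(B → A) ∨ (A ∨ (B → A)) = 0 ∨ 0 = 0
This gives 0 ≠ 1.

No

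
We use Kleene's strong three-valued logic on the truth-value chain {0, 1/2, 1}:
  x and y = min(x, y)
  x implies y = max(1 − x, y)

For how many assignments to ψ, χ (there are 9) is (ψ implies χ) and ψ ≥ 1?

ψ = 0, χ = 0 ↦ 0  <
ψ = 0, χ = 1/2 ↦ 0  <
ψ = 0, χ = 1 ↦ 0  <
ψ = 1/2, χ = 0 ↦ 1/2  <
ψ = 1/2, χ = 1/2 ↦ 1/2  <
ψ = 1/2, χ = 1 ↦ 1/2  <
ψ = 1, χ = 0 ↦ 0  <
ψ = 1, χ = 1/2 ↦ 1/2  <
ψ = 1, χ = 1 ↦ 1  ≥
So 1 of the 9 assignments meets the threshold.

1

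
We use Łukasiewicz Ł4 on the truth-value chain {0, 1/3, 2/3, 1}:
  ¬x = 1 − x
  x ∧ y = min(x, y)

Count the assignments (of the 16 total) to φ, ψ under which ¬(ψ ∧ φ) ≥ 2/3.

φ = 0, ψ = 0 ↦ 1  ≥
φ = 0, ψ = 1/3 ↦ 1  ≥
φ = 0, ψ = 2/3 ↦ 1  ≥
φ = 0, ψ = 1 ↦ 1  ≥
φ = 1/3, ψ = 0 ↦ 1  ≥
φ = 1/3, ψ = 1/3 ↦ 2/3  ≥
φ = 1/3, ψ = 2/3 ↦ 2/3  ≥
φ = 1/3, ψ = 1 ↦ 2/3  ≥
φ = 2/3, ψ = 0 ↦ 1  ≥
φ = 2/3, ψ = 1/3 ↦ 2/3  ≥
φ = 2/3, ψ = 2/3 ↦ 1/3  <
φ = 2/3, ψ = 1 ↦ 1/3  <
φ = 1, ψ = 0 ↦ 1  ≥
φ = 1, ψ = 1/3 ↦ 2/3  ≥
φ = 1, ψ = 2/3 ↦ 1/3  <
φ = 1, ψ = 1 ↦ 0  <
So 12 of the 16 assignments meet the threshold.

12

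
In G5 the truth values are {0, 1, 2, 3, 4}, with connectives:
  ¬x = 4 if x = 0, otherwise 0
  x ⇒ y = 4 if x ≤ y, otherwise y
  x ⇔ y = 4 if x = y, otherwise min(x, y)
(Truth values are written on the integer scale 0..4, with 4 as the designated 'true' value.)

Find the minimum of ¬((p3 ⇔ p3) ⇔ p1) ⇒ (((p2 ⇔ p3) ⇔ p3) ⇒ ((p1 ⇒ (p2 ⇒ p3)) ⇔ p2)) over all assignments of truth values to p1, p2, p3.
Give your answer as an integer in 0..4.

Take p1 = 0, p2 = 1, p3 = 0:
p3 ⇔ p3 = 0 ⇔ 0 = 4
(p3 ⇔ p3) ⇔ p1 = 4 ⇔ 0 = 0
¬((p3 ⇔ p3) ⇔ p1) = ¬0 = 4
p2 ⇔ p3 = 1 ⇔ 0 = 0
(p2 ⇔ p3) ⇔ p3 = 0 ⇔ 0 = 4
p2 ⇒ p3 = 1 ⇒ 0 = 0
p1 ⇒ (p2 ⇒ p3) = 0 ⇒ 0 = 4
(p1 ⇒ (p2 ⇒ p3)) ⇔ p2 = 4 ⇔ 1 = 1
((p2 ⇔ p3) ⇔ p3) ⇒ ((p1 ⇒ (p2 ⇒ p3)) ⇔ p2) = 4 ⇒ 1 = 1
¬((p3 ⇔ p3) ⇔ p1) ⇒ (((p2 ⇔ p3) ⇔ p3) ⇒ ((p1 ⇒ (p2 ⇒ p3)) ⇔ p2)) = 4 ⇒ 1 = 1
No assignment yields a value below 1, so this is the minimum.

1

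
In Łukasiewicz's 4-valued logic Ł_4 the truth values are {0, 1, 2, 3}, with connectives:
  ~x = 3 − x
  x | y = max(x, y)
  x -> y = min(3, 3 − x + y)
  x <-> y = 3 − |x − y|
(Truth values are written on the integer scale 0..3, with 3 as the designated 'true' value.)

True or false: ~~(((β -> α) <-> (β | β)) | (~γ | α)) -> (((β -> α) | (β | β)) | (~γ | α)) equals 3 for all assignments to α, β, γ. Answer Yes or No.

No

Counterexample: take α = 1, β = 2, γ = 1.
β -> α = 2 -> 1 = 2
β | β = 2 | 2 = 2
(β -> α) <-> (β | β) = 2 <-> 2 = 3
~γ = ~1 = 2
~γ | α = 2 | 1 = 2
((β -> α) <-> (β | β)) | (~γ | α) = 3 | 2 = 3
~(((β -> α) <-> (β | β)) | (~γ | α)) = ~3 = 0
~~(((β -> α) <-> (β | β)) | (~γ | α)) = ~0 = 3
β -> α = 2 -> 1 = 2
β | β = 2 | 2 = 2
(β -> α) | (β | β) = 2 | 2 = 2
~γ = ~1 = 2
~γ | α = 2 | 1 = 2
((β -> α) | (β | β)) | (~γ | α) = 2 | 2 = 2
~~(((β -> α) <-> (β | β)) | (~γ | α)) -> (((β -> α) | (β | β)) | (~γ | α)) = 3 -> 2 = 2
This gives 2 ≠ 3.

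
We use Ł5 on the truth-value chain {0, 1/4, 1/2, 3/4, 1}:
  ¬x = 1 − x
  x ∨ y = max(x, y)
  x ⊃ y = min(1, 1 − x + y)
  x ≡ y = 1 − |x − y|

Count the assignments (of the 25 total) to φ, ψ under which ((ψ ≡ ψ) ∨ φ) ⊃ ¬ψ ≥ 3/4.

10

value 1: 5 assignments (counts)
value 3/4: 5 assignments (counts)
value 1/2: 5 assignments
value 1/4: 5 assignments
value 0: 5 assignments
So 10 of the 25 assignments meet the threshold.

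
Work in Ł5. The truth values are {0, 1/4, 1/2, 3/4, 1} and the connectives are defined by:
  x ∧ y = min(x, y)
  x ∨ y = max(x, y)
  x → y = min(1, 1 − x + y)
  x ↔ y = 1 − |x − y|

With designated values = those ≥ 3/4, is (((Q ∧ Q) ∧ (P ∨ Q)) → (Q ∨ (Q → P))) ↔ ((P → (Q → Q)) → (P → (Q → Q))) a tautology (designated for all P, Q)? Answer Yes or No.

Yes

At P = 1, Q = 1/2, for instance:
Q ∧ Q = 1/2 ∧ 1/2 = 1/2
P ∨ Q = 1 ∨ 1/2 = 1
(Q ∧ Q) ∧ (P ∨ Q) = 1/2 ∧ 1 = 1/2
Q → P = 1/2 → 1 = 1
Q ∨ (Q → P) = 1/2 ∨ 1 = 1
((Q ∧ Q) ∧ (P ∨ Q)) → (Q ∨ (Q → P)) = 1/2 → 1 = 1
Q → Q = 1/2 → 1/2 = 1
P → (Q → Q) = 1 → 1 = 1
Q → Q = 1/2 → 1/2 = 1
P → (Q → Q) = 1 → 1 = 1
(P → (Q → Q)) → (P → (Q → Q)) = 1 → 1 = 1
(((Q ∧ Q) ∧ (P ∨ Q)) → (Q ∨ (Q → P))) ↔ ((P → (Q → Q)) → (P → (Q → Q))) = 1 ↔ 1 = 1
and checking the remaining 24 assignments likewise gives ≥ 3/4 in every case.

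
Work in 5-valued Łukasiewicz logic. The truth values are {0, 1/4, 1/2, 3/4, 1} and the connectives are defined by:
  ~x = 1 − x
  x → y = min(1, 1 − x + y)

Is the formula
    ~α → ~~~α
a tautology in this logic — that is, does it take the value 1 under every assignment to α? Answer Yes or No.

α = 0 ↦ 1
α = 1/4 ↦ 1
α = 1/2 ↦ 1
α = 3/4 ↦ 1
α = 1 ↦ 1
Every assignment gives a value ≥ 1.

Yes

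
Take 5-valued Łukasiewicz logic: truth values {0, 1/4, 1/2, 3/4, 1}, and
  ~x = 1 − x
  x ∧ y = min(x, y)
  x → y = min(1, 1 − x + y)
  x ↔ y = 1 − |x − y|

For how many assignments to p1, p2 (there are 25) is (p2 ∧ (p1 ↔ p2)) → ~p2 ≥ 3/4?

19

value 1: 17 assignments (counts)
value 3/4: 2 assignments (counts)
value 1/2: 4 assignments
value 1/4: 1 assignment
value 0: 1 assignment
So 19 of the 25 assignments meet the threshold.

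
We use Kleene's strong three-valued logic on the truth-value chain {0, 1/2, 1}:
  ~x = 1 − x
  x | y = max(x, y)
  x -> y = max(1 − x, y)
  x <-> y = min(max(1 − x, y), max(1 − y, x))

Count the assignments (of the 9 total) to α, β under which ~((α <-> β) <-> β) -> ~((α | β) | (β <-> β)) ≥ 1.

2

α = 0, β = 0 ↦ 0  <
α = 0, β = 1/2 ↦ 1/2  <
α = 0, β = 1 ↦ 0  <
α = 1/2, β = 0 ↦ 1/2  <
α = 1/2, β = 1/2 ↦ 1/2  <
α = 1/2, β = 1 ↦ 1/2  <
α = 1, β = 0 ↦ 1  ≥
α = 1, β = 1/2 ↦ 1/2  <
α = 1, β = 1 ↦ 1  ≥
So 2 of the 9 assignments meet the threshold.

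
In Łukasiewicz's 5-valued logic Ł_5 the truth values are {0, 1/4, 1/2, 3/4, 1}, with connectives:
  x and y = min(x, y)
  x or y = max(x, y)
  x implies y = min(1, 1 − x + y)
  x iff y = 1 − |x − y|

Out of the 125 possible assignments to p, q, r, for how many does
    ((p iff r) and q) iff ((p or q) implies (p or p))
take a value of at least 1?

value 1: 15 assignments (counts)
value 3/4: 25 assignments
value 1/2: 28 assignments
value 1/4: 27 assignments
value 0: 30 assignments
So 15 of the 125 assignments meet the threshold.

15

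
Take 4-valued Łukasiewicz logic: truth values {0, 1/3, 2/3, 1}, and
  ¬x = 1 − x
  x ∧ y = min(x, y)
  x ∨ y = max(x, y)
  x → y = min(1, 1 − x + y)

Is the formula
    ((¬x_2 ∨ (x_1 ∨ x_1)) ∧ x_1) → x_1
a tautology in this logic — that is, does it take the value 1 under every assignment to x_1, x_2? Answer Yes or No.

x_1 = 0, x_2 = 0 ↦ 1
x_1 = 0, x_2 = 1/3 ↦ 1
x_1 = 0, x_2 = 2/3 ↦ 1
x_1 = 0, x_2 = 1 ↦ 1
x_1 = 1/3, x_2 = 0 ↦ 1
x_1 = 1/3, x_2 = 1/3 ↦ 1
x_1 = 1/3, x_2 = 2/3 ↦ 1
x_1 = 1/3, x_2 = 1 ↦ 1
x_1 = 2/3, x_2 = 0 ↦ 1
x_1 = 2/3, x_2 = 1/3 ↦ 1
x_1 = 2/3, x_2 = 2/3 ↦ 1
x_1 = 2/3, x_2 = 1 ↦ 1
x_1 = 1, x_2 = 0 ↦ 1
x_1 = 1, x_2 = 1/3 ↦ 1
x_1 = 1, x_2 = 2/3 ↦ 1
x_1 = 1, x_2 = 1 ↦ 1
Every assignment gives a value ≥ 1.

Yes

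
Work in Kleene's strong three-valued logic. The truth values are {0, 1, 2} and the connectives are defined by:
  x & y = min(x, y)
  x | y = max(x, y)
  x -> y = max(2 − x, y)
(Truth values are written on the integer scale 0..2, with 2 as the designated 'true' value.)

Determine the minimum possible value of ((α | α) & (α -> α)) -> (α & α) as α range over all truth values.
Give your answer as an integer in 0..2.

Take α = 1:
α | α = 1 | 1 = 1
α -> α = 1 -> 1 = 1
(α | α) & (α -> α) = 1 & 1 = 1
α & α = 1 & 1 = 1
((α | α) & (α -> α)) -> (α & α) = 1 -> 1 = 1
No assignment yields a value below 1, so this is the minimum.

1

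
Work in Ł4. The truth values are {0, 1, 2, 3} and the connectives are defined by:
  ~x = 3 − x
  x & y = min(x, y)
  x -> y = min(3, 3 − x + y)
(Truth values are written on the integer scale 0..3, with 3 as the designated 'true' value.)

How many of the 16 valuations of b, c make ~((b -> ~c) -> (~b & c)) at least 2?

b = 0, c = 0 ↦ 3  ≥
b = 0, c = 1 ↦ 2  ≥
b = 0, c = 2 ↦ 1  <
b = 0, c = 3 ↦ 0  <
b = 1, c = 0 ↦ 3  ≥
b = 1, c = 1 ↦ 2  ≥
b = 1, c = 2 ↦ 1  <
b = 1, c = 3 ↦ 0  <
b = 2, c = 0 ↦ 3  ≥
b = 2, c = 1 ↦ 2  ≥
b = 2, c = 2 ↦ 1  <
b = 2, c = 3 ↦ 0  <
b = 3, c = 0 ↦ 3  ≥
b = 3, c = 1 ↦ 2  ≥
b = 3, c = 2 ↦ 1  <
b = 3, c = 3 ↦ 0  <
So 8 of the 16 assignments meet the threshold.

8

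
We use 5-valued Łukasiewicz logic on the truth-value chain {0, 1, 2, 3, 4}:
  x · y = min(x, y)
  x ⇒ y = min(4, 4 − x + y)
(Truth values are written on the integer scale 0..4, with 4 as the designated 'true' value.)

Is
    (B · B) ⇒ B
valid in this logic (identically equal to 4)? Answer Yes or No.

Yes

B = 0 ↦ 4
B = 1 ↦ 4
B = 2 ↦ 4
B = 3 ↦ 4
B = 4 ↦ 4
Every assignment gives a value ≥ 4.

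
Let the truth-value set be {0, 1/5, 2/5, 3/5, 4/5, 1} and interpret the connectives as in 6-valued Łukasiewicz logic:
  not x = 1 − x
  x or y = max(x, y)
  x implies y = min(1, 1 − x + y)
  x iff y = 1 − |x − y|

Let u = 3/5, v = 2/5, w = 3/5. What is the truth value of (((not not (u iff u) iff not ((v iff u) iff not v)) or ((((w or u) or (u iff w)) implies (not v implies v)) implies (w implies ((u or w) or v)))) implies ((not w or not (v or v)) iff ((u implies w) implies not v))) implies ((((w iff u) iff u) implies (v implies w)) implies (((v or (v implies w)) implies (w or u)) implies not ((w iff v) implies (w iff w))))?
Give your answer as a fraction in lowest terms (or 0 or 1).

2/5

u iff u = 3/5 iff 3/5 = 1
not (u iff u) = not 1 = 0
not not (u iff u) = not 0 = 1
v iff u = 2/5 iff 3/5 = 4/5
not v = not 2/5 = 3/5
(v iff u) iff not v = 4/5 iff 3/5 = 4/5
not ((v iff u) iff not v) = not 4/5 = 1/5
not not (u iff u) iff not ((v iff u) iff not v) = 1 iff 1/5 = 1/5
w or u = 3/5 or 3/5 = 3/5
u iff w = 3/5 iff 3/5 = 1
(w or u) or (u iff w) = 3/5 or 1 = 1
not v = not 2/5 = 3/5
not v implies v = 3/5 implies 2/5 = 4/5
((w or u) or (u iff w)) implies (not v implies v) = 1 implies 4/5 = 4/5
u or w = 3/5 or 3/5 = 3/5
(u or w) or v = 3/5 or 2/5 = 3/5
w implies ((u or w) or v) = 3/5 implies 3/5 = 1
(((w or u) or (u iff w)) implies (not v implies v)) implies (w implies ((u or w) or v)) = 4/5 implies 1 = 1
(not not (u iff u) iff not ((v iff u) iff not v)) or ((((w or u) or (u iff w)) implies (not v implies v)) implies (w implies ((u or w) or v))) = 1/5 or 1 = 1
not w = not 3/5 = 2/5
v or v = 2/5 or 2/5 = 2/5
not (v or v) = not 2/5 = 3/5
not w or not (v or v) = 2/5 or 3/5 = 3/5
u implies w = 3/5 implies 3/5 = 1
not v = not 2/5 = 3/5
(u implies w) implies not v = 1 implies 3/5 = 3/5
(not w or not (v or v)) iff ((u implies w) implies not v) = 3/5 iff 3/5 = 1
((not not (u iff u) iff not ((v iff u) iff not v)) or ((((w or u) or (u iff w)) implies (not v implies v)) implies (w implies ((u or w) or v)))) implies ((not w or not (v or v)) iff ((u implies w) implies not v)) = 1 implies 1 = 1
w iff u = 3/5 iff 3/5 = 1
(w iff u) iff u = 1 iff 3/5 = 3/5
v implies w = 2/5 implies 3/5 = 1
((w iff u) iff u) implies (v implies w) = 3/5 implies 1 = 1
v implies w = 2/5 implies 3/5 = 1
v or (v implies w) = 2/5 or 1 = 1
w or u = 3/5 or 3/5 = 3/5
(v or (v implies w)) implies (w or u) = 1 implies 3/5 = 3/5
w iff v = 3/5 iff 2/5 = 4/5
w iff w = 3/5 iff 3/5 = 1
(w iff v) implies (w iff w) = 4/5 implies 1 = 1
not ((w iff v) implies (w iff w)) = not 1 = 0
((v or (v implies w)) implies (w or u)) implies not ((w iff v) implies (w iff w)) = 3/5 implies 0 = 2/5
(((w iff u) iff u) implies (v implies w)) implies (((v or (v implies w)) implies (w or u)) implies not ((w iff v) implies (w iff w))) = 1 implies 2/5 = 2/5
(((not not (u iff u) iff not ((v iff u) iff not v)) or ((((w or u) or (u iff w)) implies (not v implies v)) implies (w implies ((u or w) or v)))) implies ((not w or not (v or v)) iff ((u implies w) implies not v))) implies ((((w iff u) iff u) implies (v implies w)) implies (((v or (v implies w)) implies (w or u)) implies not ((w iff v) implies (w iff w)))) = 1 implies 2/5 = 2/5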